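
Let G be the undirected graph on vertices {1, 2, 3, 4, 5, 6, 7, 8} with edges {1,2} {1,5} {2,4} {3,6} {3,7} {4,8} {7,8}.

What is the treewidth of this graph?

A width-1 tree decomposition is:
Bags: B1 = {3, 6}  B2 = {3, 7}  B3 = {7, 8}  B4 = {4, 8}  B5 = {2, 4}  B6 = {1, 2}  B7 = {1, 5}
Tree: B1–B2, B2–B3, B3–B4, B4–B5, B5–B6, B6–B7
Every bag has size at most 2, so the width is 2 − 1 = 1 and tw(G) ≤ 1. G has an edge, so its treewidth is at least 1. Hence tw(G) = 1 exactly.

1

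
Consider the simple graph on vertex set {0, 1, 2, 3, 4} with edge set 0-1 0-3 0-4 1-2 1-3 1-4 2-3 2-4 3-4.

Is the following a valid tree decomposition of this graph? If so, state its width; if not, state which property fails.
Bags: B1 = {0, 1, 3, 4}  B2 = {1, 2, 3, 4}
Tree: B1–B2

Every vertex of G appears in some bag (union = {0, 1, 2, 3, 4}); every edge is covered by a bag; and for each vertex v the set of bags containing v is connected in the bag tree. The decomposition is therefore valid. The largest bag has 4 vertices, so the width is 3.

Yes; width 3.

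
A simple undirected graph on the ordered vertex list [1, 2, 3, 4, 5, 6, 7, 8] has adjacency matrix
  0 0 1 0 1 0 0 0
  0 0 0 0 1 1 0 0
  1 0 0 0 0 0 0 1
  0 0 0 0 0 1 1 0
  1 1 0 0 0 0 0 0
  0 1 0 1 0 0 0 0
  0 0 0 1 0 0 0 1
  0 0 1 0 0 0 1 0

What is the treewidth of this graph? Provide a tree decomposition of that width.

Each bag holds 3 vertices, so the decomposition has width 2, which upper-bounds the treewidth. The edges 8–7–4–6–2–5–1–3–8 form a cycle, so G is not a tree and its treewidth is at least 2. Hence tw(G) = 2 exactly.

Treewidth 2.
One such decomposition:
Bags: B1 = {4, 7, 8}  B2 = {4, 6, 8}  B3 = {2, 6, 8}  B4 = {2, 5, 8}  B5 = {1, 5, 8}  B6 = {1, 3, 8}
Tree: B1–B2, B2–B3, B3–B4, B4–B5, B5–B6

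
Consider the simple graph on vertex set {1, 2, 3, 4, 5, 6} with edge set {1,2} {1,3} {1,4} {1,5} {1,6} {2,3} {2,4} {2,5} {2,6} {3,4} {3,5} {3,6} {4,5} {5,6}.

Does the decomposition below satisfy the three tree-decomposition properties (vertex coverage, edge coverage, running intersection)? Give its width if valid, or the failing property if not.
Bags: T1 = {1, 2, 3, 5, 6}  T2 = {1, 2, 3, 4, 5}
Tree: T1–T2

Yes; width 4.

Every vertex of G appears in some bag (union = {1, 2, 3, 4, 5, 6}); every edge is covered by a bag; and for each vertex v the set of bags containing v is connected in the bag tree. The decomposition is therefore valid. The largest bag has 5 vertices, so the width is 4.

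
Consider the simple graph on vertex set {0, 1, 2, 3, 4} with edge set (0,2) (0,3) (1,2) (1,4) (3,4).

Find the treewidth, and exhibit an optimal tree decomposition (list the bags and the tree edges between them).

The largest bag has 3 vertices, giving width 2; this decomposition certifies tw(G) ≤ 2. Since 0–3–4–1–2–0 is a cycle in G, G is not acyclic. Forests are exactly the graphs of treewidth ≤ 1, so tw(G) ≥ 2. Hence tw(G) = 2 exactly.

Treewidth 2.
One optimal decomposition is:
Bags: B1 = {0, 3, 4}  B2 = {0, 1, 4}  B3 = {0, 1, 2}
Tree: B1–B2, B2–B3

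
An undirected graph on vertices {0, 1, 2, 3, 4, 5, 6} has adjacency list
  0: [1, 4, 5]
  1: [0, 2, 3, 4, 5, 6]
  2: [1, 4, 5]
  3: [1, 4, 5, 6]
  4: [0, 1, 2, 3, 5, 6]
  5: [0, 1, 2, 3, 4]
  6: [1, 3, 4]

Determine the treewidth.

A width-3 tree decomposition is:
Bags: B1 = {1, 3, 4, 5}  B2 = {1, 3, 4, 6}  B3 = {1, 2, 4, 5}  B4 = {0, 1, 4, 5}
Tree: B1–B2, B1–B3, B1–B4
Each bag holds 4 vertices, so the decomposition has width 3, which upper-bounds the treewidth. On the other hand G contains the 4-clique {0, 1, 4, 5}. A clique must lie in a single bag of any decomposition, so no decomposition can have width below 3. Hence tw(G) = 3 exactly.

3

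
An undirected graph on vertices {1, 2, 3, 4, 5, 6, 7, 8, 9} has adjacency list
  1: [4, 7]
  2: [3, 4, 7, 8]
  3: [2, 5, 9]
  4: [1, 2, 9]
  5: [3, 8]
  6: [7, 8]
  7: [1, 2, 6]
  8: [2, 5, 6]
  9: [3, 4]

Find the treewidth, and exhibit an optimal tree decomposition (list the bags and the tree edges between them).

Treewidth 3.
Bags: B1 = {1, 4, 7, 9}  B2 = {2, 4, 7, 9}  B3 = {2, 3, 7, 9}  B4 = {2, 3, 6, 7}  B5 = {2, 3, 6, 8}  B6 = {3, 5, 6, 8}
Tree: B1–B2, B2–B3, B3–B4, B4–B5, B5–B6

The largest bag has 4 vertices, giving width 3; this decomposition certifies tw(G) ≤ 3. For the lower bound: the 4 vertex sets {1,4,9}, {7}, {2}, {3,5,6,8} are disjoint, each induces a connected subgraph, and every pair is joined by at least one edge of G. Contracting each set to a single vertex therefore yields K_{4} as a minor, and since treewidth is minor-monotone, tw(G) ≥ tw(K_{4}) = 3. Combining the bounds, tw(G) = 3.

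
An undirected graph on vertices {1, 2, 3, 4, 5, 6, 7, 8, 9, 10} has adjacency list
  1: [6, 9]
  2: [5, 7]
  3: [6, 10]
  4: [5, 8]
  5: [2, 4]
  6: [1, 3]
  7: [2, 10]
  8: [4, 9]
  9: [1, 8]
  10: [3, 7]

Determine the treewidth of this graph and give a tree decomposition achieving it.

Treewidth 2.
Bags: B1 = {2, 4, 5}  B2 = {2, 4, 8}  B3 = {2, 8, 9}  B4 = {1, 2, 9}  B5 = {1, 2, 6}  B6 = {2, 3, 6}  B7 = {2, 3, 10}  B8 = {2, 7, 10}
Tree: B1–B2, B2–B3, B3–B4, B4–B5, B5–B6, B6–B7, B7–B8

Each bag holds 3 vertices, so the decomposition has width 2, which upper-bounds the treewidth. For the lower bound, G contains the cycle 2–5–4–8–9–1–6–3–10–7–2, so G is not a forest; only forests have treewidth ≤ 1, hence tw(G) ≥ 2. Hence tw(G) = 2 exactly.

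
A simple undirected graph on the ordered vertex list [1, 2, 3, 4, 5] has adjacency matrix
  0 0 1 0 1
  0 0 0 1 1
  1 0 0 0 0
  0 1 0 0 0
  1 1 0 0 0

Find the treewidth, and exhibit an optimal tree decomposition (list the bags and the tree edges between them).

Treewidth 1.
One optimal decomposition is:
Bags: B1 = {2, 4}  B2 = {2, 5}  B3 = {1, 5}  B4 = {1, 3}
Tree: B1–B2, B2–B3, B3–B4

Each bag holds 2 vertices, so the decomposition has width 1, which upper-bounds the treewidth. Since G has at least one edge (e.g. 4–2), it is not an edgeless graph, so tw(G) ≥ 1. Hence tw(G) = 1 exactly.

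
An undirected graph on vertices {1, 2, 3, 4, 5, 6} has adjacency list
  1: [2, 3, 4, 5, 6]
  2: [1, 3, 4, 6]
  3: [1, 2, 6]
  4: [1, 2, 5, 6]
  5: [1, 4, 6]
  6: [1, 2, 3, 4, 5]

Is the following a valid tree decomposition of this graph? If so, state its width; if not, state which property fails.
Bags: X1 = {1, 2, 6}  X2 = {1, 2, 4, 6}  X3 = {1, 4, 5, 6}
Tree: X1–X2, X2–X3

A tree decomposition must satisfy three properties: every vertex lies in some bag; for every edge, both endpoints lie together in some bag; and for every vertex, the bags containing it form a connected subtree. Here vertex 3 appears in no bag, so the decomposition is invalid.

No — vertex 3 appears in no bag.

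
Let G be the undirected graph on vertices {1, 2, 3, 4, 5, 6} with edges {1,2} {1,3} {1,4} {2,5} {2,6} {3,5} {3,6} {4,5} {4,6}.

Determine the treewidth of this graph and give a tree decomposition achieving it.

Each bag holds 4 vertices, so the decomposition has width 3, which upper-bounds the treewidth. For the lower bound: the 4 vertex sets {4,6}, {1,3}, {2}, {5} are disjoint, each induces a connected subgraph, and every pair is joined by at least one edge of G. Contracting each set to a single vertex therefore yields K_{4} as a minor, and since treewidth is minor-monotone, tw(G) ≥ tw(K_{4}) = 3. The upper and lower bounds meet at 3, so that is the treewidth.

Treewidth 3.
One such decomposition:
Bags: B1 = {2, 3, 4, 6}  B2 = {1, 2, 3, 4}  B3 = {2, 3, 4, 5}
Tree: B1–B2, B2–B3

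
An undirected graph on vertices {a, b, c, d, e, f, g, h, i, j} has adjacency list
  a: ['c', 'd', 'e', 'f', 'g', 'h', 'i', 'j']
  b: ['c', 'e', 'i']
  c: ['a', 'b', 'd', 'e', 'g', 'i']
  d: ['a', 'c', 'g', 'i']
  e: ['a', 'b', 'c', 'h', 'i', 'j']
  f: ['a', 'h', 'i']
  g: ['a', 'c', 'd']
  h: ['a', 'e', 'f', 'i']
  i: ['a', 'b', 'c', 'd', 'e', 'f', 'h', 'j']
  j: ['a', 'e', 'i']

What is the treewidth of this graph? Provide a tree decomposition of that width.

Every bag has size at most 4, so the width is 4 − 1 = 3 and tw(G) ≤ 3. On the other hand G contains the 4-clique {a, c, d, g}. A clique must lie in a single bag of any decomposition, so no decomposition can have width below 3. Hence tw(G) = 3 exactly.

Treewidth 3.
One such decomposition:
Bags: B1 = {a, c, e, i}  B2 = {a, e, h, i}  B3 = {a, c, d, i}  B4 = {a, f, h, i}  B5 = {a, c, d, g}  B6 = {b, c, e, i}  B7 = {a, e, i, j}
Tree: B1–B2, B1–B3, B2–B4, B3–B5, B1–B6, B2–B7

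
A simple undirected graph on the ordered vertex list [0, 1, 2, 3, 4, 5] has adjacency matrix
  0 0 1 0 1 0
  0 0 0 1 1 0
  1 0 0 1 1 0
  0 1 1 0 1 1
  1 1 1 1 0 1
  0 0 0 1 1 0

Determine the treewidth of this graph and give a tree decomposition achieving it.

Treewidth 2.
One such decomposition:
Bags: B1 = {1, 3, 4}  B2 = {3, 4, 5}  B3 = {2, 3, 4}  B4 = {0, 2, 4}
Tree: B1–B2, B2–B3, B3–B4

Each bag holds 3 vertices, so the decomposition has width 2, which upper-bounds the treewidth. Conversely, {0, 2, 4} is a clique of size 3, and the vertices of any clique must share a bag in every tree decomposition; so some bag has ≥ 3 vertices and tw(G) ≥ 2. Hence tw(G) = 2 exactly.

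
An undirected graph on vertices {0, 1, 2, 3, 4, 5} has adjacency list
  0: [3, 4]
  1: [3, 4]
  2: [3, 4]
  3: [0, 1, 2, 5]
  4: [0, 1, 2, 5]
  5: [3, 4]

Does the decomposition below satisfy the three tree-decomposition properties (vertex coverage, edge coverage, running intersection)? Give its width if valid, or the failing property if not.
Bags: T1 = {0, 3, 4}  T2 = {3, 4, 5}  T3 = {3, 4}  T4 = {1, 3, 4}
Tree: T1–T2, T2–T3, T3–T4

A tree decomposition must satisfy three properties: every vertex lies in some bag; for every edge, both endpoints lie together in some bag; and for every vertex, the bags containing it form a connected subtree. Here vertex 2 appears in no bag, so the decomposition is invalid.

No — vertex 2 appears in no bag.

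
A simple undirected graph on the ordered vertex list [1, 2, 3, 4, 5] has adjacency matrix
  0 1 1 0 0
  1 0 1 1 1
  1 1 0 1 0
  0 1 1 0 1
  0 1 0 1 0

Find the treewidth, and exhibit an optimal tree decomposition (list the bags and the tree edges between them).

Every bag has size at most 3, so the width is 3 − 1 = 2 and tw(G) ≤ 2. On the other hand G contains the 3-clique {1, 2, 3}. A clique must lie in a single bag of any decomposition, so no decomposition can have width below 2. Combining the bounds, tw(G) = 2.

Treewidth 2.
Bags: B1 = {2, 4, 5}  B2 = {2, 3, 4}  B3 = {1, 2, 3}
Tree: B1–B2, B2–B3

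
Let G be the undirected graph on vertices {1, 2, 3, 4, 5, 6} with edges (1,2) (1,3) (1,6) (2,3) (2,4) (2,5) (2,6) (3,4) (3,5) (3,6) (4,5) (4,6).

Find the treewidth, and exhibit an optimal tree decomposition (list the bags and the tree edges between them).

Treewidth 3.
One optimal decomposition is:
Bags: B1 = {1, 2, 3, 6}  B2 = {2, 3, 4, 6}  B3 = {2, 3, 4, 5}
Tree: B1–B2, B2–B3

Every bag has size at most 4, so the width is 4 − 1 = 3 and tw(G) ≤ 3. Conversely, {1, 2, 3, 6} is a clique of size 4, and the vertices of any clique must share a bag in every tree decomposition; so some bag has ≥ 4 vertices and tw(G) ≥ 3. The upper and lower bounds meet at 3, so that is the treewidth.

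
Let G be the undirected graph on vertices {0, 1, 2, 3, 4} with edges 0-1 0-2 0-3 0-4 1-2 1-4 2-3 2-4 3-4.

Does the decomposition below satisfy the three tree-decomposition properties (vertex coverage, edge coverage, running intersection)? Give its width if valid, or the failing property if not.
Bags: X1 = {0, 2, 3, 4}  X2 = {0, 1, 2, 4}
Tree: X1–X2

Vertex coverage: the bags together contain {0, 1, 2, 3, 4}, the full vertex set. Edge coverage: each edge of G has both endpoints in at least one bag. Running intersection: for every vertex, the bags containing it form a connected subtree. All three properties hold, so this is a valid tree decomposition of width max|bag| − 1 = 3, and hence tw(G) ≤ 3.

Yes; width 3.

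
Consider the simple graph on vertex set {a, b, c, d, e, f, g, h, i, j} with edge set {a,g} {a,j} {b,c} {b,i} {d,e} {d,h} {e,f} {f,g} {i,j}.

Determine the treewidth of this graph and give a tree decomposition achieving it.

Treewidth 1.
Bags: B1 = {b, c}  B2 = {b, i}  B3 = {i, j}  B4 = {a, j}  B5 = {a, g}  B6 = {f, g}  B7 = {e, f}  B8 = {d, e}  B9 = {d, h}
Tree: B1–B2, B2–B3, B3–B4, B4–B5, B5–B6, B6–B7, B7–B8, B8–B9

The largest bag has 2 vertices, giving width 1; this decomposition certifies tw(G) ≤ 1. Since G has at least one edge (e.g. c–b), it is not an edgeless graph, so tw(G) ≥ 1. The upper and lower bounds meet at 1, so that is the treewidth.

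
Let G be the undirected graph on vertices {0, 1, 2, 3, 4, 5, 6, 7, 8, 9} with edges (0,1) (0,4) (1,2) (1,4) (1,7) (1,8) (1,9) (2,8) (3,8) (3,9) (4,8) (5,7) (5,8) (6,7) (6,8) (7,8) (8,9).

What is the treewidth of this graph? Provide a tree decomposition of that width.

Each bag holds 3 vertices, so the decomposition has width 2, which upper-bounds the treewidth. Conversely, {0, 1, 4} is a clique of size 3, and the vertices of any clique must share a bag in every tree decomposition; so some bag has ≥ 3 vertices and tw(G) ≥ 2. Therefore the treewidth is 2.

Treewidth 2.
One optimal decomposition is:
Bags: B1 = {1, 7, 8}  B2 = {1, 8, 9}  B3 = {1, 4, 8}  B4 = {0, 1, 4}  B5 = {6, 7, 8}  B6 = {3, 8, 9}  B7 = {5, 7, 8}  B8 = {1, 2, 8}
Tree: B1–B2, B1–B3, B3–B4, B1–B5, B2–B6, B5–B7, B3–B8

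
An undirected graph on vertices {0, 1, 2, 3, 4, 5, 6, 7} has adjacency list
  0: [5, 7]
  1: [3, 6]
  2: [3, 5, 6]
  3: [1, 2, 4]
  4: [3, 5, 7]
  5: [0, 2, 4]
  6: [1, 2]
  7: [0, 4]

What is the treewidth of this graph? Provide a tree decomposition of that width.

Treewidth 2.
One such decomposition:
Bags: B1 = {0, 4, 7}  B2 = {0, 4, 5}  B3 = {3, 4, 5}  B4 = {2, 3, 5}  B5 = {1, 2, 3}  B6 = {1, 2, 6}
Tree: B1–B2, B2–B3, B3–B4, B4–B5, B5–B6

Every bag has size at most 3, so the width is 3 − 1 = 2 and tw(G) ≤ 2. For the lower bound, G contains the cycle 7–0–5–4–7, so G is not a forest; only forests have treewidth ≤ 1, hence tw(G) ≥ 2. Hence tw(G) = 2 exactly.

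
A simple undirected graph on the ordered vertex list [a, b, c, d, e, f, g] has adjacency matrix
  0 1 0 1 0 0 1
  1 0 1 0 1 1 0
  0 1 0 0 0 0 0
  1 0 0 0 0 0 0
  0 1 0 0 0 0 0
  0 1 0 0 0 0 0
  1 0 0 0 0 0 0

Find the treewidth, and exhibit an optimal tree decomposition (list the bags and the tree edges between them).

Every bag has size at most 2, so the width is 2 − 1 = 1 and tw(G) ≤ 1. Since G has at least one edge (e.g. e–b), it is not an edgeless graph, so tw(G) ≥ 1. Hence tw(G) = 1 exactly.

Treewidth 1.
One such decomposition:
Bags: B1 = {b, e}  B2 = {a, b}  B3 = {b, f}  B4 = {a, d}  B5 = {a, g}  B6 = {b, c}
Tree: B1–B2, B2–B3, B2–B4, B2–B5, B3–B6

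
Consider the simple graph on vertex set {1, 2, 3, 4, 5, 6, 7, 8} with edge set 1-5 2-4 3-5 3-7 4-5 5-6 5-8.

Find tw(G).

A width-1 tree decomposition is:
Bags: B1 = {1, 5}  B2 = {4, 5}  B3 = {3, 5}  B4 = {2, 4}  B5 = {3, 7}  B6 = {5, 8}  B7 = {5, 6}
Tree: B1–B2, B1–B3, B2–B4, B3–B5, B3–B6, B3–B7
Each bag holds 2 vertices, so the decomposition has width 1, which upper-bounds the treewidth. Since G has at least one edge (e.g. 5–1), it is not an edgeless graph, so tw(G) ≥ 1. Therefore the treewidth is 1.

1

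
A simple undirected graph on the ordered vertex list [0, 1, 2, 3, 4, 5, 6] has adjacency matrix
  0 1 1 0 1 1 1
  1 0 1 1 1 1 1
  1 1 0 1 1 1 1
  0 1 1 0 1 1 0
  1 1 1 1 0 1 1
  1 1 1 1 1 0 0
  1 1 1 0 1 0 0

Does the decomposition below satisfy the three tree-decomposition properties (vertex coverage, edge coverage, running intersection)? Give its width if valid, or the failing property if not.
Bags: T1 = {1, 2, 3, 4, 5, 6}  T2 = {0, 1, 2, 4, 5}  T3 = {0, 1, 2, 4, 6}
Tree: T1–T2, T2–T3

No — bags containing vertex 6 are not connected in the tree.

A tree decomposition must satisfy three properties: every vertex lies in some bag; for every edge, both endpoints lie together in some bag; and for every vertex, the bags containing it form a connected subtree. Here bags containing vertex 6 are not connected in the tree, so the decomposition is invalid.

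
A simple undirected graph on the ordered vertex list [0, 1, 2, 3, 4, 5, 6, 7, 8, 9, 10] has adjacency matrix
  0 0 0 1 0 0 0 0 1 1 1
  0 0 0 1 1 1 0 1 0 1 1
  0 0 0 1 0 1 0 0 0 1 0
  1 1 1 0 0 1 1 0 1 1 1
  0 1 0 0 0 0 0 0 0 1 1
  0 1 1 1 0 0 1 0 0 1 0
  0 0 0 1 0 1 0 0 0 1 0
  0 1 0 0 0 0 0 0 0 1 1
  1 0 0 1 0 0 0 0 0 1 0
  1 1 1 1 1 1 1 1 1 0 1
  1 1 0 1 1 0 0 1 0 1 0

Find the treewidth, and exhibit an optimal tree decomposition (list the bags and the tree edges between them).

Treewidth 3.
One such decomposition:
Bags: B1 = {0, 3, 9, 10}  B2 = {1, 3, 9, 10}  B3 = {1, 3, 5, 9}  B4 = {1, 4, 9, 10}  B5 = {0, 3, 8, 9}  B6 = {1, 7, 9, 10}  B7 = {3, 5, 6, 9}  B8 = {2, 3, 5, 9}
Tree: B1–B2, B2–B3, B2–B4, B1–B5, B2–B6, B3–B7, B7–B8

The largest bag has 4 vertices, giving width 3; this decomposition certifies tw(G) ≤ 3. For the lower bound, the 4 vertices {0, 3, 8, 9} are pairwise adjacent, and any tree decomposition puts a clique entirely inside one bag — forcing width ≥ 3. Therefore the treewidth is 3.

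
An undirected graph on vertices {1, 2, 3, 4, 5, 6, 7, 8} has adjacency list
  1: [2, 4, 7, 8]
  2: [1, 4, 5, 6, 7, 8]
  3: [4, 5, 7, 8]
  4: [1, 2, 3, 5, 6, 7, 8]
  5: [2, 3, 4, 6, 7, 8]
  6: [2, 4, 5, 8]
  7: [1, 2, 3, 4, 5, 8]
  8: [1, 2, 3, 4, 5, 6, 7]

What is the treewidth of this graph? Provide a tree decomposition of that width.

Every bag has size at most 5, so the width is 5 − 1 = 4 and tw(G) ≤ 4. For the lower bound, the 5 vertices {1, 2, 4, 7, 8} are pairwise adjacent, and any tree decomposition puts a clique entirely inside one bag — forcing width ≥ 4. Therefore the treewidth is 4.

Treewidth 4.
One optimal decomposition is:
Bags: B1 = {2, 4, 5, 7, 8}  B2 = {1, 2, 4, 7, 8}  B3 = {3, 4, 5, 7, 8}  B4 = {2, 4, 5, 6, 8}
Tree: B1–B2, B1–B3, B1–B4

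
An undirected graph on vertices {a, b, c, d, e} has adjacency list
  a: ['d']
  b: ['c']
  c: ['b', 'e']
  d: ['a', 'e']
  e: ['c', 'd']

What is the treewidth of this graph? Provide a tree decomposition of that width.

The largest bag has 2 vertices, giving width 1; this decomposition certifies tw(G) ≤ 1. G has an edge, so its treewidth is at least 1. Combining the bounds, tw(G) = 1.

Treewidth 1.
One optimal decomposition is:
Bags: B1 = {a, d}  B2 = {d, e}  B3 = {c, e}  B4 = {b, c}
Tree: B1–B2, B2–B3, B3–B4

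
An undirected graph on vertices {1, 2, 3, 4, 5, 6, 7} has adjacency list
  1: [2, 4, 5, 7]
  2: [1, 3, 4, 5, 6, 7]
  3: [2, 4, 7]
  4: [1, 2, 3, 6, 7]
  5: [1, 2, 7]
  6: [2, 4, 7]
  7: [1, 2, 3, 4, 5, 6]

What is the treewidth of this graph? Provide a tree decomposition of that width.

Every bag has size at most 4, so the width is 4 − 1 = 3 and tw(G) ≤ 3. For the lower bound, the 4 vertices {1, 2, 4, 7} are pairwise adjacent, and any tree decomposition puts a clique entirely inside one bag — forcing width ≥ 3. The upper and lower bounds meet at 3, so that is the treewidth.

Treewidth 3.
One such decomposition:
Bags: B1 = {1, 2, 4, 7}  B2 = {2, 4, 6, 7}  B3 = {2, 3, 4, 7}  B4 = {1, 2, 5, 7}
Tree: B1–B2, B2–B3, B1–B4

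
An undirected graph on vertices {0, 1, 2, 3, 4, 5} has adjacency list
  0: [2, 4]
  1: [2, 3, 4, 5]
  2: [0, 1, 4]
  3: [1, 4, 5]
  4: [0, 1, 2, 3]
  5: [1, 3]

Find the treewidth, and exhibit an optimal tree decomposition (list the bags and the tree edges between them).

The largest bag has 3 vertices, giving width 2; this decomposition certifies tw(G) ≤ 2. On the other hand G contains the 3-clique {0, 2, 4}. A clique must lie in a single bag of any decomposition, so no decomposition can have width below 2. Combining the bounds, tw(G) = 2.

Treewidth 2.
One optimal decomposition is:
Bags: B1 = {1, 2, 4}  B2 = {1, 3, 4}  B3 = {0, 2, 4}  B4 = {1, 3, 5}
Tree: B1–B2, B1–B3, B2–B4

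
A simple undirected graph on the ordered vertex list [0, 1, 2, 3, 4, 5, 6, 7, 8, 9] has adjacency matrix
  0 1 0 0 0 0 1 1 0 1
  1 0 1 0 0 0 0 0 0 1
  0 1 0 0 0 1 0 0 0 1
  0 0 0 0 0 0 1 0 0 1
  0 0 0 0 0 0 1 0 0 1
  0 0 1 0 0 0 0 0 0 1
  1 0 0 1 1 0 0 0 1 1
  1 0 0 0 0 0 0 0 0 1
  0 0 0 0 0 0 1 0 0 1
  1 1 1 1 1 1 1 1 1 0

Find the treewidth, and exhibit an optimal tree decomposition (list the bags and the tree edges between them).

Treewidth 2.
One such decomposition:
Bags: B1 = {0, 7, 9}  B2 = {0, 1, 9}  B3 = {0, 6, 9}  B4 = {6, 8, 9}  B5 = {4, 6, 9}  B6 = {1, 2, 9}  B7 = {2, 5, 9}  B8 = {3, 6, 9}
Tree: B1–B2, B2–B3, B3–B4, B3–B5, B2–B6, B6–B7, B5–B8

Each bag holds 3 vertices, so the decomposition has width 2, which upper-bounds the treewidth. On the other hand G contains the 3-clique {0, 1, 9}. A clique must lie in a single bag of any decomposition, so no decomposition can have width below 2. Hence tw(G) = 2 exactly.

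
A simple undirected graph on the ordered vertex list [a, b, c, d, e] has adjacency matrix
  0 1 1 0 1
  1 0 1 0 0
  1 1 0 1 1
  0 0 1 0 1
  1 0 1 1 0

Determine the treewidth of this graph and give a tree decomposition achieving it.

The largest bag has 3 vertices, giving width 2; this decomposition certifies tw(G) ≤ 2. Conversely, {c, d, e} is a clique of size 3, and the vertices of any clique must share a bag in every tree decomposition; so some bag has ≥ 3 vertices and tw(G) ≥ 2. Combining the bounds, tw(G) = 2.

Treewidth 2.
Bags: B1 = {c, d, e}  B2 = {a, c, e}  B3 = {a, b, c}
Tree: B1–B2, B2–B3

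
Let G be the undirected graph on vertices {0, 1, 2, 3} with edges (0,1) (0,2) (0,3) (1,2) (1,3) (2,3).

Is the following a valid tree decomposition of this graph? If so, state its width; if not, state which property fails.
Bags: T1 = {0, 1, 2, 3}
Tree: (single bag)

Every vertex of G appears in some bag (union = {0, 1, 2, 3}); every edge is covered by a bag; and for each vertex v the set of bags containing v is connected in the bag tree. The decomposition is therefore valid. The largest bag has 4 vertices, so the width is 3.

Yes; width 3.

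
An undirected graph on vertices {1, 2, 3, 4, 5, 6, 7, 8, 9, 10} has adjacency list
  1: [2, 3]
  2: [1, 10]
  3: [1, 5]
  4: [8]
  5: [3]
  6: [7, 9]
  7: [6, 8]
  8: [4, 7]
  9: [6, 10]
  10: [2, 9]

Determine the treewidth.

A width-1 tree decomposition is:
Bags: B1 = {4, 8}  B2 = {7, 8}  B3 = {6, 7}  B4 = {6, 9}  B5 = {9, 10}  B6 = {2, 10}  B7 = {1, 2}  B8 = {1, 3}  B9 = {3, 5}
Tree: B1–B2, B2–B3, B3–B4, B4–B5, B5–B6, B6–B7, B7–B8, B8–B9
Each bag holds 2 vertices, so the decomposition has width 1, which upper-bounds the treewidth. Any graph with an edge has treewidth ≥ 1, and G has the edge 4–8. The upper and lower bounds meet at 1, so that is the treewidth.

1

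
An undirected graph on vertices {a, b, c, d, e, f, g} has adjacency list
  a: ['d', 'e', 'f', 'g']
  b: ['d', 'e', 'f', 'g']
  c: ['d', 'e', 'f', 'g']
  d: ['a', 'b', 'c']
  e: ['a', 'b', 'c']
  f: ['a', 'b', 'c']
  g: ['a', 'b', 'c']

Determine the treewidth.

A width-3 tree decomposition is:
Bags: B1 = {a, b, c, e}  B2 = {a, b, c, d}  B3 = {a, b, c, g}  B4 = {a, b, c, f}
Tree: B1–B2, B2–B3, B3–B4
The largest bag has 4 vertices, giving width 3; this decomposition certifies tw(G) ≤ 3. For the lower bound: the 4 vertex sets {b,e}, {c,d}, {a}, {g} are disjoint, each induces a connected subgraph, and every pair is joined by at least one edge of G. Contracting each set to a single vertex therefore yields K_{4} as a minor, and since treewidth is minor-monotone, tw(G) ≥ tw(K_{4}) = 3. Therefore the treewidth is 3.

3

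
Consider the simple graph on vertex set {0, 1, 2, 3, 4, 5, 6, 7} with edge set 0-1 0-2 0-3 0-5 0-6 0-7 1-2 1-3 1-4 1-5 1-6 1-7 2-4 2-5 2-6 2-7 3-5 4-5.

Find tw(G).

A width-3 tree decomposition is:
Bags: B1 = {1, 2, 4, 5}  B2 = {0, 1, 2, 5}  B3 = {0, 1, 3, 5}  B4 = {0, 1, 2, 7}  B5 = {0, 1, 2, 6}
Tree: B1–B2, B2–B3, B2–B4, B2–B5
The largest bag has 4 vertices, giving width 3; this decomposition certifies tw(G) ≤ 3. On the other hand G contains the 4-clique {0, 1, 2, 5}. A clique must lie in a single bag of any decomposition, so no decomposition can have width below 3. Combining the bounds, tw(G) = 3.

3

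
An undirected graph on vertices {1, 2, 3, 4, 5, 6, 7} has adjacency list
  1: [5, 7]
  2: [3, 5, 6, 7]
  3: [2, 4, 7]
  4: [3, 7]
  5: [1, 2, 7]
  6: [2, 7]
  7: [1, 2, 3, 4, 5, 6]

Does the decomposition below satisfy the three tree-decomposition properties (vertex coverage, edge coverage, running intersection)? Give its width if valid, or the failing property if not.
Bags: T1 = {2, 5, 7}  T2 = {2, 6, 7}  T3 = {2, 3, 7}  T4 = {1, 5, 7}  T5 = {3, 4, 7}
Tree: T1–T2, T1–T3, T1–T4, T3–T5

Yes; width 2.

Every vertex of G appears in some bag (union = {1, 2, 3, 4, 5, 6, 7}); every edge is covered by a bag; and for each vertex v the set of bags containing v is connected in the bag tree. The decomposition is therefore valid. The largest bag has 3 vertices, so the width is 2.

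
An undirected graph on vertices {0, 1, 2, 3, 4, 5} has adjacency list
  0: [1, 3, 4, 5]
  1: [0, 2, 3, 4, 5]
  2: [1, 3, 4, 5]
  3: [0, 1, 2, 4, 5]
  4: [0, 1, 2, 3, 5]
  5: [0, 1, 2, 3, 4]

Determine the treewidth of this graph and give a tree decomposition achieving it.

The largest bag has 5 vertices, giving width 4; this decomposition certifies tw(G) ≤ 4. For the lower bound, the 5 vertices {0, 1, 3, 4, 5} are pairwise adjacent, and any tree decomposition puts a clique entirely inside one bag — forcing width ≥ 4. The upper and lower bounds meet at 4, so that is the treewidth.

Treewidth 4.
One such decomposition:
Bags: B1 = {1, 2, 3, 4, 5}  B2 = {0, 1, 3, 4, 5}
Tree: B1–B2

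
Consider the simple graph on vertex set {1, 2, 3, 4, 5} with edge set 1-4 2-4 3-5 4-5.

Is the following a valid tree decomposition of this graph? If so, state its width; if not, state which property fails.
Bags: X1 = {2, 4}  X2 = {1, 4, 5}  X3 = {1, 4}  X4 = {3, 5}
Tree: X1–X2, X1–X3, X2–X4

No — bags containing vertex 1 are not connected in the tree.

A tree decomposition must satisfy three properties: every vertex lies in some bag; for every edge, both endpoints lie together in some bag; and for every vertex, the bags containing it form a connected subtree. Here bags containing vertex 1 are not connected in the tree, so the decomposition is invalid.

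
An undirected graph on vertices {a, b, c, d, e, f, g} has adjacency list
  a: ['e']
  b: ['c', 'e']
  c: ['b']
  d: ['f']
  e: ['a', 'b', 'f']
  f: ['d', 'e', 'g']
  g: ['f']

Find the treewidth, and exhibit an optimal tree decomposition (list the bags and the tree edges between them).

Treewidth 1.
Bags: B1 = {b, e}  B2 = {e, f}  B3 = {d, f}  B4 = {f, g}  B5 = {b, c}  B6 = {a, e}
Tree: B1–B2, B2–B3, B3–B4, B1–B5, B2–B6

Each bag holds 2 vertices, so the decomposition has width 1, which upper-bounds the treewidth. Any graph with an edge has treewidth ≥ 1, and G has the edge b–e. Therefore the treewidth is 1.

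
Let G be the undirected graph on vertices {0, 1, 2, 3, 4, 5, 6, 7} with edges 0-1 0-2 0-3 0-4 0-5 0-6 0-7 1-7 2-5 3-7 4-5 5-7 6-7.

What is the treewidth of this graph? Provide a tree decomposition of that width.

Treewidth 2.
One such decomposition:
Bags: B1 = {0, 2, 5}  B2 = {0, 5, 7}  B3 = {0, 3, 7}  B4 = {0, 4, 5}  B5 = {0, 1, 7}  B6 = {0, 6, 7}
Tree: B1–B2, B2–B3, B1–B4, B2–B5, B3–B6

The largest bag has 3 vertices, giving width 2; this decomposition certifies tw(G) ≤ 2. Conversely, {0, 2, 5} is a clique of size 3, and the vertices of any clique must share a bag in every tree decomposition; so some bag has ≥ 3 vertices and tw(G) ≥ 2. Hence tw(G) = 2 exactly.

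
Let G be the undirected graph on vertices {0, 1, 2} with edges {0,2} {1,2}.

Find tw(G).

1

A width-1 tree decomposition is:
Bags: B1 = {0, 2}  B2 = {1, 2}
Tree: B1–B2
The largest bag has 2 vertices, giving width 1; this decomposition certifies tw(G) ≤ 1. G has an edge, so its treewidth is at least 1. Therefore the treewidth is 1.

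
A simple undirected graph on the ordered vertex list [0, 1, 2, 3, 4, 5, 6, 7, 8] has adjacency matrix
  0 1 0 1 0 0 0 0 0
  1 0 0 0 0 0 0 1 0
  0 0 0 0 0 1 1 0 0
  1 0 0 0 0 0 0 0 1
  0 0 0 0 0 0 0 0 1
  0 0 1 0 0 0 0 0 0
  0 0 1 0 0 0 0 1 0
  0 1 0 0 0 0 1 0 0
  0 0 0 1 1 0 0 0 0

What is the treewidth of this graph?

A width-1 tree decomposition is:
Bags: B1 = {4, 8}  B2 = {3, 8}  B3 = {0, 3}  B4 = {0, 1}  B5 = {1, 7}  B6 = {6, 7}  B7 = {2, 6}  B8 = {2, 5}
Tree: B1–B2, B2–B3, B3–B4, B4–B5, B5–B6, B6–B7, B7–B8
The largest bag has 2 vertices, giving width 1; this decomposition certifies tw(G) ≤ 1. Any graph with an edge has treewidth ≥ 1, and G has the edge 4–8. Therefore the treewidth is 1.

1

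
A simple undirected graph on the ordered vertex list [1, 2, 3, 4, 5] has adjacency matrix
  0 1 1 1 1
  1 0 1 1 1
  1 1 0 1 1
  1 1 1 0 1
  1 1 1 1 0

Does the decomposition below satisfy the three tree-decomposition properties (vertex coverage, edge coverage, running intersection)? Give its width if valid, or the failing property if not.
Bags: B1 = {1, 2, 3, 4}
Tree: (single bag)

No — vertex 5 appears in no bag.

A tree decomposition must satisfy three properties: every vertex lies in some bag; for every edge, both endpoints lie together in some bag; and for every vertex, the bags containing it form a connected subtree. Here vertex 5 appears in no bag, so the decomposition is invalid.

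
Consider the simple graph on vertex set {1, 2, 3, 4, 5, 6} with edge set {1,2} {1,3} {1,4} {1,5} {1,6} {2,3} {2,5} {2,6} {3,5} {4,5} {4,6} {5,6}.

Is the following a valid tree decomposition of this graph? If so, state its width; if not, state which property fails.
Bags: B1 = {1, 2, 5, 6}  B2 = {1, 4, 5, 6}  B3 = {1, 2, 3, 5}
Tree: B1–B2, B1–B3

Every vertex of G appears in some bag (union = {1, 2, 3, 4, 5, 6}); every edge is covered by a bag; and for each vertex v the set of bags containing v is connected in the bag tree. The decomposition is therefore valid. The largest bag has 4 vertices, so the width is 3.

Yes; width 3.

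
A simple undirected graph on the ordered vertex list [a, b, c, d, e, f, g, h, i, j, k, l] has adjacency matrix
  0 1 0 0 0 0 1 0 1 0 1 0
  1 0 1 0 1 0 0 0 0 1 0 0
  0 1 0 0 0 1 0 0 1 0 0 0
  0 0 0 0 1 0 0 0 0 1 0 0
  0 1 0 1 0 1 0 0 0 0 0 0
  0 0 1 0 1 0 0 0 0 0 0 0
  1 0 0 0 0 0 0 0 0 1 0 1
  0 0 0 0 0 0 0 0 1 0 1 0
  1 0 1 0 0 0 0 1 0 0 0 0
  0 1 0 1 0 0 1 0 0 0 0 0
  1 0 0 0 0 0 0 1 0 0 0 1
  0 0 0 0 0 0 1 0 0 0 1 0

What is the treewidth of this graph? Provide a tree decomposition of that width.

Treewidth 3.
Bags: B1 = {c, d, e, f}  B2 = {b, c, d, e}  B3 = {b, c, d, j}  B4 = {b, c, i, j}  B5 = {a, b, i, j}  B6 = {a, g, i, j}  B7 = {a, g, h, i}  B8 = {a, g, h, k}  B9 = {g, h, k, l}
Tree: B1–B2, B2–B3, B3–B4, B4–B5, B5–B6, B6–B7, B7–B8, B8–B9

Every bag has size at most 4, so the width is 4 − 1 = 3 and tw(G) ≤ 3. For the lower bound: the 4 vertex sets {d,e,f}, {c}, {b}, {a,g,i,j} are disjoint, each induces a connected subgraph, and every pair is joined by at least one edge of G. Contracting each set to a single vertex therefore yields K_{4} as a minor, and since treewidth is minor-monotone, tw(G) ≥ tw(K_{4}) = 3. Hence tw(G) = 3 exactly.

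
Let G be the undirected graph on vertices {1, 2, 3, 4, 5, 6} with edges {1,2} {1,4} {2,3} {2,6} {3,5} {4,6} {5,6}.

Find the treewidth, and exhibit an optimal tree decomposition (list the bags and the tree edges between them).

Every bag has size at most 3, so the width is 3 − 1 = 2 and tw(G) ≤ 2. Since 1–4–6–2–1 is a cycle in G, G is not acyclic. Forests are exactly the graphs of treewidth ≤ 1, so tw(G) ≥ 2. Therefore the treewidth is 2.

Treewidth 2.
One optimal decomposition is:
Bags: B1 = {1, 2, 4}  B2 = {2, 4, 6}  B3 = {2, 3, 6}  B4 = {3, 5, 6}
Tree: B1–B2, B2–B3, B3–B4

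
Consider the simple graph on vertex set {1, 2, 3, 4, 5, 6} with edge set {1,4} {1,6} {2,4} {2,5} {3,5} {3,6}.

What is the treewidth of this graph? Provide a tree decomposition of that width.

Every bag has size at most 3, so the width is 3 − 1 = 2 and tw(G) ≤ 2. Since 4–1–6–3–5–2–4 is a cycle in G, G is not acyclic. Forests are exactly the graphs of treewidth ≤ 1, so tw(G) ≥ 2. Combining the bounds, tw(G) = 2.

Treewidth 2.
Bags: B1 = {1, 4, 6}  B2 = {3, 4, 6}  B3 = {3, 4, 5}  B4 = {2, 4, 5}
Tree: B1–B2, B2–B3, B3–B4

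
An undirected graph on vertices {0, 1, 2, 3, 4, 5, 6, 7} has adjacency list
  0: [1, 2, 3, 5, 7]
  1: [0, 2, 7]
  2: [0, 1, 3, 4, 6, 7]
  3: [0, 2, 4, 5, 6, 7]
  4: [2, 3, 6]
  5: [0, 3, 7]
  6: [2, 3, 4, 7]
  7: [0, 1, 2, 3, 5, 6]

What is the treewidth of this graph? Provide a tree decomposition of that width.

Treewidth 3.
One optimal decomposition is:
Bags: B1 = {0, 2, 3, 7}  B2 = {0, 3, 5, 7}  B3 = {2, 3, 6, 7}  B4 = {2, 3, 4, 6}  B5 = {0, 1, 2, 7}
Tree: B1–B2, B1–B3, B3–B4, B1–B5

Every bag has size at most 4, so the width is 4 − 1 = 3 and tw(G) ≤ 3. Conversely, {0, 1, 2, 7} is a clique of size 4, and the vertices of any clique must share a bag in every tree decomposition; so some bag has ≥ 4 vertices and tw(G) ≥ 3. Combining the bounds, tw(G) = 3.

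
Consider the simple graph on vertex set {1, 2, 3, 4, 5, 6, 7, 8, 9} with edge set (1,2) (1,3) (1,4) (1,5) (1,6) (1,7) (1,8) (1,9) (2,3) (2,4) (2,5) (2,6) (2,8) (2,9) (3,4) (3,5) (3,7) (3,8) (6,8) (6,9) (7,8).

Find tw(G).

A width-3 tree decomposition is:
Bags: B1 = {1, 2, 3, 8}  B2 = {1, 2, 3, 5}  B3 = {1, 2, 6, 8}  B4 = {1, 3, 7, 8}  B5 = {1, 2, 3, 4}  B6 = {1, 2, 6, 9}
Tree: B1–B2, B1–B3, B1–B4, B1–B5, B3–B6
Each bag holds 4 vertices, so the decomposition has width 3, which upper-bounds the treewidth. For the lower bound, the 4 vertices {1, 2, 6, 9} are pairwise adjacent, and any tree decomposition puts a clique entirely inside one bag — forcing width ≥ 3. Therefore the treewidth is 3.

3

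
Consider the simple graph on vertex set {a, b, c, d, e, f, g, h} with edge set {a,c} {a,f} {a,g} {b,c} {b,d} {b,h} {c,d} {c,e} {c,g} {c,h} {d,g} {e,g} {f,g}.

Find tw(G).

2

A width-2 tree decomposition is:
Bags: B1 = {b, c, d}  B2 = {c, d, g}  B3 = {a, c, g}  B4 = {c, e, g}  B5 = {b, c, h}  B6 = {a, f, g}
Tree: B1–B2, B2–B3, B2–B4, B1–B5, B3–B6
Every bag has size at most 3, so the width is 3 − 1 = 2 and tw(G) ≤ 2. On the other hand G contains the 3-clique {c, d, g}. A clique must lie in a single bag of any decomposition, so no decomposition can have width below 2. Hence tw(G) = 2 exactly.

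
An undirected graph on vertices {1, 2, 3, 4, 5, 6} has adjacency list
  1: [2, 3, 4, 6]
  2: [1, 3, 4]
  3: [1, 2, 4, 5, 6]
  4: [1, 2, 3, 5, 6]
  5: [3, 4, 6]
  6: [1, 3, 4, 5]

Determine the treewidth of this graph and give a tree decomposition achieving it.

Treewidth 3.
Bags: B1 = {3, 4, 5, 6}  B2 = {1, 3, 4, 6}  B3 = {1, 2, 3, 4}
Tree: B1–B2, B2–B3

Every bag has size at most 4, so the width is 4 − 1 = 3 and tw(G) ≤ 3. Conversely, {1, 2, 3, 4} is a clique of size 4, and the vertices of any clique must share a bag in every tree decomposition; so some bag has ≥ 4 vertices and tw(G) ≥ 3. Therefore the treewidth is 3.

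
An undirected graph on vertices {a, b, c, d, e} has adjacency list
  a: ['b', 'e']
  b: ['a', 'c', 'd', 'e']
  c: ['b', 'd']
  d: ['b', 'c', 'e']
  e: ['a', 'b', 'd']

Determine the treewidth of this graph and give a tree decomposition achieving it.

The largest bag has 3 vertices, giving width 2; this decomposition certifies tw(G) ≤ 2. Conversely, {b, d, e} is a clique of size 3, and the vertices of any clique must share a bag in every tree decomposition; so some bag has ≥ 3 vertices and tw(G) ≥ 2. Therefore the treewidth is 2.

Treewidth 2.
One optimal decomposition is:
Bags: B1 = {b, c, d}  B2 = {b, d, e}  B3 = {a, b, e}
Tree: B1–B2, B2–B3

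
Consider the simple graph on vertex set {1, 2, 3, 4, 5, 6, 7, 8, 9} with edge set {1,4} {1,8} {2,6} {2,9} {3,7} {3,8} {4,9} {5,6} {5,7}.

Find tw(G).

2

A width-2 tree decomposition is:
Bags: B1 = {2, 5, 6}  B2 = {2, 5, 7}  B3 = {2, 3, 7}  B4 = {2, 3, 8}  B5 = {1, 2, 8}  B6 = {1, 2, 4}  B7 = {2, 4, 9}
Tree: B1–B2, B2–B3, B3–B4, B4–B5, B5–B6, B6–B7
The largest bag has 3 vertices, giving width 2; this decomposition certifies tw(G) ≤ 2. For the lower bound, G contains the cycle 2–6–5–7–3–8–1–4–9–2, so G is not a forest; only forests have treewidth ≤ 1, hence tw(G) ≥ 2. Combining the bounds, tw(G) = 2.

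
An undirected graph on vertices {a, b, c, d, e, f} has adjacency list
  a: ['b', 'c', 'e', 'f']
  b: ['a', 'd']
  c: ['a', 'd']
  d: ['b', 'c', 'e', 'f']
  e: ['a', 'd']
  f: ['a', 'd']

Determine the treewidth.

2

A width-2 tree decomposition is:
Bags: B1 = {a, d, e}  B2 = {a, c, d}  B3 = {a, d, f}  B4 = {a, b, d}
Tree: B1–B2, B2–B3, B3–B4
Each bag holds 3 vertices, so the decomposition has width 2, which upper-bounds the treewidth. For the lower bound, G contains the cycle d–e–a–c–d, so G is not a forest; only forests have treewidth ≤ 1, hence tw(G) ≥ 2. The upper and lower bounds meet at 2, so that is the treewidth.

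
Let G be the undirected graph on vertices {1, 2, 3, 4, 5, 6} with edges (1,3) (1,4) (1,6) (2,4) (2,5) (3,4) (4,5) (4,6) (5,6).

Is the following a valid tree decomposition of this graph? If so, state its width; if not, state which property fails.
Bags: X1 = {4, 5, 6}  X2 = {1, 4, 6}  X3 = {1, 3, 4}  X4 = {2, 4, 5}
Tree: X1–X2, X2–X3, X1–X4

Every vertex of G appears in some bag (union = {1, 2, 3, 4, 5, 6}); every edge is covered by a bag; and for each vertex v the set of bags containing v is connected in the bag tree. The decomposition is therefore valid. The largest bag has 3 vertices, so the width is 2.

Yes; width 2.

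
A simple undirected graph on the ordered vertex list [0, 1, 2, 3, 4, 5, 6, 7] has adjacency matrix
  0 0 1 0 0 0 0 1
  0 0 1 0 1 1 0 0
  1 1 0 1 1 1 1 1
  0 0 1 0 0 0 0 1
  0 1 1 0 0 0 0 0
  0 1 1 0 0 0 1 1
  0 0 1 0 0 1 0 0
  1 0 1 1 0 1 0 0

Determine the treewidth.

A width-2 tree decomposition is:
Bags: B1 = {0, 2, 7}  B2 = {2, 5, 7}  B3 = {1, 2, 5}  B4 = {2, 5, 6}  B5 = {2, 3, 7}  B6 = {1, 2, 4}
Tree: B1–B2, B2–B3, B3–B4, B2–B5, B3–B6
The largest bag has 3 vertices, giving width 2; this decomposition certifies tw(G) ≤ 2. On the other hand G contains the 3-clique {0, 2, 7}. A clique must lie in a single bag of any decomposition, so no decomposition can have width below 2. The upper and lower bounds meet at 2, so that is the treewidth.

2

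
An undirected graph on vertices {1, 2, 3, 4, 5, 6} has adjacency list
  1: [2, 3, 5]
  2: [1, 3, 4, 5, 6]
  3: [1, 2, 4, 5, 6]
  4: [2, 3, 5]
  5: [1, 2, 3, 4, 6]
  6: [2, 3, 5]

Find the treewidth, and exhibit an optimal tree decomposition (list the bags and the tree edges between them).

The largest bag has 4 vertices, giving width 3; this decomposition certifies tw(G) ≤ 3. For the lower bound, the 4 vertices {1, 2, 3, 5} are pairwise adjacent, and any tree decomposition puts a clique entirely inside one bag — forcing width ≥ 3. Hence tw(G) = 3 exactly.

Treewidth 3.
One such decomposition:
Bags: B1 = {2, 3, 5, 6}  B2 = {2, 3, 4, 5}  B3 = {1, 2, 3, 5}
Tree: B1–B2, B1–B3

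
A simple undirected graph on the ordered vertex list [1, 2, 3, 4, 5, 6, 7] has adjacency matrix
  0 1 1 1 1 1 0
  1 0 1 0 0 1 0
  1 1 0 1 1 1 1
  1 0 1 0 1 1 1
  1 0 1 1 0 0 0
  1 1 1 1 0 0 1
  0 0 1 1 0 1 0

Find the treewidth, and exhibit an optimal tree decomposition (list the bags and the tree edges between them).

The largest bag has 4 vertices, giving width 3; this decomposition certifies tw(G) ≤ 3. For the lower bound, the 4 vertices {1, 2, 3, 6} are pairwise adjacent, and any tree decomposition puts a clique entirely inside one bag — forcing width ≥ 3. The upper and lower bounds meet at 3, so that is the treewidth.

Treewidth 3.
One optimal decomposition is:
Bags: B1 = {1, 2, 3, 6}  B2 = {1, 3, 4, 6}  B3 = {3, 4, 6, 7}  B4 = {1, 3, 4, 5}
Tree: B1–B2, B2–B3, B2–B4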